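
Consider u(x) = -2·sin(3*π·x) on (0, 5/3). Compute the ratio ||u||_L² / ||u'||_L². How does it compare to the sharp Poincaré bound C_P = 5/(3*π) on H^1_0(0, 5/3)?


||u||_L² / ||u'||_L² = 1/(3*π) < C_P = 5/(3*π).

u(x) = -2·sin(3*π·x), so u'(x) = -6*π*cos(3*π*x).
Writing u(x) = A·sin(kπx/L) with A = -2 and k = 5, use ∫_0^L sin²(kπx/L) dx = L/2 and ∫_0^L cos²(kπx/L) dx = L/2.
u² = 4·sin²(3*π·x) and (u')² = 36*π^2·cos²(3*π·x), and each of sin², cos² integrates to L/2 = 5/6 over (0, 5/3).
∫_0^5/3 u² dx = 10/3, so ||u||_L² = sqrt(30)/3.
∫_0^5/3 (u')² dx = 30*π^2, so ||u'||_L² = sqrt(30)*π.
Ratio ||u||_L² / ||u'||_L² = 1/(3*π).
Sharp Poincaré constant on H^1_0(0, 5/3) is C_P = L/π = 5/(3*π), achieved by sin(3*π/5·x).
This is the k = 5 harmonic; the ratio L/(kπ) is strictly less than C_P = L/π, consistent with the sharp inequality ||u||_L² ≤ C_P ||u'||_L².


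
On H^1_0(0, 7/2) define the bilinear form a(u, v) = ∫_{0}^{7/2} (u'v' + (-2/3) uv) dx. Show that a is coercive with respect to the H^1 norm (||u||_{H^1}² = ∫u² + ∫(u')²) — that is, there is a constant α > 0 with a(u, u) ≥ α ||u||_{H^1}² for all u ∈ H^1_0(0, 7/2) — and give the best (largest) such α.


α = 2*(-49 + 6*π^2)/(3*(4*π^2 + 49))

Coercivity of a(·,·) on H^1_0(0, 7/2) means a(u, u) ≥ α ||u||_{H^1}² for every u ∈ H^1_0.
The interval has length L = 7/2, and Poincaré/coercivity depend only on L. Here a(u, u) = ∫(u')² + (-2/3)·∫u².
Here c = -2/3 < 0 with |c| < (π/L)² = 4*π^2/49, so coercivity still holds. The condition a(u,u) ≥ α||u||_{H^1}² reads (1−α)∫(u')² ≥ (α−c)∫u². Any admissible α is ≤ 1 (rapidly oscillating u have ∫u²/∫(u')² → 0), and α = 1 would force 0 ≥ (1−c)∫u², impossible since c < 1; so 1−α > 0. By the sharp Poincaré inequality on H^1_0 of an interval of length L, ∫(u')² ≥ (π/L)²∫u² with equality for the first sine mode sin(π(x−x₀)/L) (x₀ the left endpoint), so the inequality holds for all u iff (1−α)(π/L)² ≥ α − c, i.e. α ≤ ((π/L)² + c)/((π/L)² + 1) = (1 + c(L/π)²)/(1 + (L/π)²). (Direct route, valid since c ≤ 0: Poincaré gives c∫u² ≥ c(L/π)²∫(u')², so a(u,u) ≥ (1 + c(L/π)²)∫(u')², while ||u||_{H^1}² ≤ (1 + (L/π)²)∫(u')²; dividing yields the same α.) With (π/L)² = 4*π^2/49 and c = -2/3, the largest admissible constant is α = ((π/L)² + c)/((π/L)² + 1).
Simplifying, α = 2*(-49 + 6*π^2)/(3*(4*π^2 + 49)).


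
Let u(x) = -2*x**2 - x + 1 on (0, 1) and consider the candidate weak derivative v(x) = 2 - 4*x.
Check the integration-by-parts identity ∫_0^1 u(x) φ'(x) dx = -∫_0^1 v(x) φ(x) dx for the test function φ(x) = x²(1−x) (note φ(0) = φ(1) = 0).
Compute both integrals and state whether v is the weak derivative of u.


LHS = 17/60, RHS = 1/30. No, v is not the weak derivative of u.

u(x) = -2*x**2 - x + 1, classical derivative u'(x) = -4*x - 1.
φ(x) = x²(1−x), so φ'(x) = x*(2 - 3*x).
Note φ(0) = φ(1) = 0, so the boundary term u·φ vanishes.
LHS = ∫_0^1 u(x) φ'(x) dx = ∫_0^1 (6*x^4 - x^3 - 5*x^2 + 2*x) dx. Term by term:
  ∫_0^1 6*x^4 dx = 6/5;  ∫_0^1 -x^3 dx = -1/4;  ∫_0^1 -5*x^2 dx = -5/3;
  ∫_0^1 2*x dx = 1.
Sum: 6/5 − 1/4 − 5/3 + 1 = 17/60.
So LHS = 17/60.
∫_0^1 v(x) φ(x) dx = ∫_0^1 (4*x^4 - 6*x^3 + 2*x^2) dx. Term by term:
  ∫_0^1 4*x^4 dx = 4/5;  ∫_0^1 -6*x^3 dx = -3/2;  ∫_0^1 2*x^2 dx = 2/3.
Sum: 4/5 − 3/2 + 2/3 = -1/30.
So RHS = -∫_0^1 v(x) φ(x) dx = 1/30.
LHS − RHS = 1/4 ≠ 0, so the identity fails.
(For a valid weak derivative the identity must hold for EVERY test function, in particular this one. The failure shows v is NOT the weak derivative of u.)
Correct weak derivative would be u'(x) = -4*x - 1.


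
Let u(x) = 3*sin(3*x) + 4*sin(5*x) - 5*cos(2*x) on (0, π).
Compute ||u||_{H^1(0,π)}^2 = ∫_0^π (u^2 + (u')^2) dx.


||u||_{H^1(0,π)}^2 = -5780/21 + 631*π/2

u'(x) = 10*sin(2*x) + 9*cos(3*x) + 20*cos(5*x).
Expand u² and (u')² and integrate term by term on (0, π), using: for integers n ≥ 1, ∫_0^π sin²(nx) dx = ∫_0^π cos²(nx) dx = π/2; for n ≠ n', ∫_0^π sin(nx)sin(n'x) dx = ∫_0^π cos(nx)cos(n'x) dx = 0; and by product-to-sum, ∫_0^π sin(nx)cos(n'x) dx = ½∫_0^π [sin((n+n')x) + sin((n−n')x)] dx, which is 0 when n+n' is even and 2n/(n²−n'²) when n+n' is odd (it need not vanish on (0, π)).
  u² squared terms: (-5)²·∫cos(2x)² dx = 25·π/2 = 25*π/2;  (3)²·∫sin(3x)² dx = 9·π/2 = 9*π/2;  (4)²·∫sin(5x)² dx = 16·π/2 = 8*π.
  u² cross terms: 2·(-5)·(3)·∫cos(2x)·sin(3x) dx = -30·(6/5) = -36;  2·(-5)·(4)·∫cos(2x)·sin(5x) dx = -40·(10/21) = -400/21;  2·(3)·(4)·∫sin(3x)·sin(5x) dx = 24·(0) = 0.
  So ∫_0^π u² dx = 25*π/2 + 9*π/2 + 8*π − 36 − 400/21 + 0 = -1156/21 + 25*π.
  (u')² squared terms: (9)²·∫cos(3x)² dx = 81·π/2 = 81*π/2;  (10)²·∫sin(2x)² dx = 100·π/2 = 50*π;  (20)²·∫cos(5x)² dx = 400·π/2 = 200*π.
  (u')² cross terms: 2·(9)·(10)·∫cos(3x)·sin(2x) dx = 180·(-4/5) = -144;  2·(9)·(20)·∫cos(3x)·cos(5x) dx = 360·(0) = 0;  2·(10)·(20)·∫sin(2x)·cos(5x) dx = 400·(-4/21) = -1600/21.
  So ∫_0^π (u')² dx = 81*π/2 + 50*π + 200*π − 144 + 0 − 1600/21 = -4624/21 + 581*π/2.
||u||_{H^1}^2 = (-1156/21 + 25*π) + (-4624/21 + 581*π/2) = -5780/21 + 631*π/2.


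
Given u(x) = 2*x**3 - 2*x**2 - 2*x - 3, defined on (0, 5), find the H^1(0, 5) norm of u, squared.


||u||_{H^1}^2 = 255030/7

The H^1 norm (squared) on an interval (0, L) is
  ||u||_{H^1}^2 = ∫_0^L u(x)^2 dx + ∫_0^L u'(x)^2 dx.
Compute u'(x) = 6*x**2 - 4*x - 2.
Then u(x)^2 = 4*x**6 - 8*x**5 - 4*x**4 - 4*x**3 + 16*x**2 + 12*x + 9 and u'(x)^2 = 36*x**4 - 48*x**3 - 8*x**2 + 16*x + 4.
Integrate each monomial from 0 to 5 using ∫_0^5 c·x^n dx = c·5^(n+1)/(n+1):
  ∫_0^5 u(x)^2 dx = ∫_0^5 (4*x^6 - 8*x^5 - 4*x^4 - 4*x^3 + 16*x^2 + 12*x + 9) dx. Term by term:
    ∫_0^5 4*x^6 dx = 312500/7;  ∫_0^5 -8*x^5 dx = -62500/3;  ∫_0^5 -4*x^4 dx = -2500;
    ∫_0^5 -4*x^3 dx = -625;  ∫_0^5 16*x^2 dx = 2000/3;  ∫_0^5 12*x dx = 150;
    ∫_0^5 9 dx = 45.
  Sum: 312500/7 − 62500/3 − 2500 − 625 + 2000/3 + 150 + 45 = 452470/21.
  ∫_0^5 u'(x)^2 dx = ∫_0^5 (36*x^4 - 48*x^3 - 8*x^2 + 16*x + 4) dx. Term by term:
    ∫_0^5 36*x^4 dx = 22500;  ∫_0^5 -48*x^3 dx = -7500;  ∫_0^5 -8*x^2 dx = -1000/3;
    ∫_0^5 16*x dx = 200;  ∫_0^5 4 dx = 20.
  Sum: 22500 − 7500 − 1000/3 + 200 + 20 = 44660/3.
Adding: ||u||_{H^1}^2 = 452470/21 + 44660/3 = 255030/7.


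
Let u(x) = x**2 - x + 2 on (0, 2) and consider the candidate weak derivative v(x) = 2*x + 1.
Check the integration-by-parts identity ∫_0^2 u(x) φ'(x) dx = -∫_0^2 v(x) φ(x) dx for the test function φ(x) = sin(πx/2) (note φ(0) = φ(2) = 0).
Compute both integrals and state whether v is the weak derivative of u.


LHS = -4/π, RHS = -12/π. No, v is not the weak derivative of u.

u(x) = x**2 - x + 2, classical derivative u'(x) = 2*x - 1.
φ(x) = sin(πx/2), so φ'(x) = π*cos(π*x/2)/2.
Note φ(0) = φ(2) = 0, so the boundary term u·φ vanishes.
LHS = ∫_0^2 u(x) φ'(x) dx = ∫_0^2 (π*x^2*cos(π*x/2)/2 - π*x*cos(π*x/2)/2 + π*cos(π*x/2)) dx. Term by term:
  ∫_0^2 π*cos(π*x/2) dx = 0;  ∫_0^2 π*x^2*cos(π*x/2)/2 dx = -8/π;  ∫_0^2 -π*x*cos(π*x/2)/2 dx = 4/π.
Sum: 0 − 8/π + 4/π = -4/π.
So LHS = -4/π.
∫_0^2 v(x) φ(x) dx = ∫_0^2 (2*x*sin(π*x/2) + sin(π*x/2)) dx. Term by term:
  ∫_0^2 2*x*sin(π*x/2) dx = 8/π;  ∫_0^2 sin(π*x/2) dx = 4/π.
Sum: 8/π + 4/π = 12/π.
So RHS = -∫_0^2 v(x) φ(x) dx = -12/π.
LHS − RHS = 8/π ≠ 0, so the identity fails.
(For a valid weak derivative the identity must hold for EVERY test function, in particular this one. The failure shows v is NOT the weak derivative of u.)
Correct weak derivative would be u'(x) = 2*x - 1.


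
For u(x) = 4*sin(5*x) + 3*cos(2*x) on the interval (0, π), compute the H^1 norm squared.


||u||_{H^1(0,π)}^2 = 400/7 + 461*π/2

u'(x) = -6*sin(2*x) + 20*cos(5*x).
Expand u² and (u')² and integrate term by term on (0, π), using: for integers n ≥ 1, ∫_0^π sin²(nx) dx = ∫_0^π cos²(nx) dx = π/2; for n ≠ n', ∫_0^π sin(nx)sin(n'x) dx = ∫_0^π cos(nx)cos(n'x) dx = 0; and by product-to-sum, ∫_0^π sin(nx)cos(n'x) dx = ½∫_0^π [sin((n+n')x) + sin((n−n')x)] dx, which is 0 when n+n' is even and 2n/(n²−n'²) when n+n' is odd (it need not vanish on (0, π)).
  u² squared terms: (3)²·∫cos(2x)² dx = 9·π/2 = 9*π/2;  (4)²·∫sin(5x)² dx = 16·π/2 = 8*π.
  u² cross terms: 2·(3)·(4)·∫cos(2x)·sin(5x) dx = 24·(10/21) = 80/7.
  So ∫_0^π u² dx = 9*π/2 + 8*π + 80/7 = 80/7 + 25*π/2.
  (u')² squared terms: (-6)²·∫sin(2x)² dx = 36·π/2 = 18*π;  (20)²·∫cos(5x)² dx = 400·π/2 = 200*π.
  (u')² cross terms: 2·(-6)·(20)·∫sin(2x)·cos(5x) dx = -240·(-4/21) = 320/7.
  So ∫_0^π (u')² dx = 18*π + 200*π + 320/7 = 320/7 + 218*π.
||u||_{H^1}^2 = (80/7 + 25*π/2) + (320/7 + 218*π) = 400/7 + 461*π/2.


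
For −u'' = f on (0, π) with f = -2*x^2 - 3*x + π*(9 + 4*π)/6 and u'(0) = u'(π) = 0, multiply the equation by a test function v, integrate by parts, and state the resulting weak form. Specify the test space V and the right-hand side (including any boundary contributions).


V = H^1(0, π) (no boundary constraint on v; u is determined up to an additive constant); weak form: ∫_0^π u'v' dx = ∫_0^π (-2*x^2 - 3*x + π*(9 + 4*π)/6) v dx for all v ∈ V.

Multiply both sides by a test function v and integrate from 0 to π:
  ∫_0^π −u''(x) v(x) dx = ∫_0^π f(x) v(x) dx.
Integrate the LHS by parts once:
  ∫_0^π −u'' v dx = −[u'(x) v(x)]_0^π + ∫_0^π u'(x) v'(x) dx.
Thus ∫_0^π u'(x) v'(x) dx = ∫_0^π f(x) v(x) dx + [u'(x) v(x)]_0^π.
Choose V so that boundary terms are either known or forced to vanish.
u has homogeneous Neumann: u'(0) = u'(π) = 0. So [u' v]_0^π = 0·v(π) − 0·v(0) = 0 for any v; take V = H^1(0, π).
Weak formulation: find u (satisfying any essential BC) such that ∫_0^π u'(x) v'(x) dx = ∫_0^π f v dx for all v ∈ V (homogeneous Neumann, so boundary terms vanish).
Substituting f(x) = -2*x^2 - 3*x + π*(9 + 4*π)/6, the right-hand side is ∫_0^π (-2*x^2 - 3*x + π*(9 + 4*π)/6) v dx.
Compatibility check (pure Neumann): taking v ≡ 1 ∈ V gives 0 = ∫_0^π f dx + (0) − (0), i.e. ∫_0^π f dx must equal u'(0) − u'(π) = 0. Indeed ∫_0^π (-2*x^2 - 3*x + π*(9 + 4*π)/6) dx = 0, so the data are compatible. The solution is then unique only up to an additive constant (fix it e.g. by requiring ∫_0^π u dx = 0).


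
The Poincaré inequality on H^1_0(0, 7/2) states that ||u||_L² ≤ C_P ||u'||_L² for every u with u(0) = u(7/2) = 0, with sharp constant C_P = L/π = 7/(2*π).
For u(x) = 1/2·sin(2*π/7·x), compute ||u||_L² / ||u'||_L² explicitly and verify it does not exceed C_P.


||u||_L² / ||u'||_L² = 7/(2*π) = C_P.

u(x) = 1/2·sin(2*π/7·x), so u'(x) = π*cos(2*π*x/7)/7.
Writing u(x) = A·sin(kπx/L) with A = 1/2 and k = 1, use ∫_0^L sin²(kπx/L) dx = L/2 and ∫_0^L cos²(kπx/L) dx = L/2.
u² = 1/4·sin²(2*π/7·x) and (u')² = π^2/49·cos²(2*π/7·x), and each of sin², cos² integrates to L/2 = 7/4 over (0, 7/2).
∫_0^7/2 u² dx = 7/16, so ||u||_L² = sqrt(7)/4.
∫_0^7/2 (u')² dx = π^2/28, so ||u'||_L² = sqrt(7)*π/14.
Ratio ||u||_L² / ||u'||_L² = 7/(2*π).
Sharp Poincaré constant on H^1_0(0, 7/2) is C_P = L/π = 7/(2*π), achieved by sin(2*π/7·x).
This is the k = 1 eigenfunction (up to amplitude), so the ratio equals the sharp Poincaré constant exactly.


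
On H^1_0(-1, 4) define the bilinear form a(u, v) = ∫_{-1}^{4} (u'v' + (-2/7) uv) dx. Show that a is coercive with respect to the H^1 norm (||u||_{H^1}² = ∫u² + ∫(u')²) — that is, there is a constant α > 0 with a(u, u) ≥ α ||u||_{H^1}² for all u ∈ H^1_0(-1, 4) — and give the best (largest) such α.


α = (-50/7 + π^2)/(π^2 + 25)

Coercivity of a(·,·) on H^1_0(-1, 4) means a(u, u) ≥ α ||u||_{H^1}² for every u ∈ H^1_0.
The interval has length L = 5, and Poincaré/coercivity depend only on L. Here a(u, u) = ∫(u')² + (-2/7)·∫u².
Here c = -2/7 < 0 with |c| < (π/L)² = π^2/25, so coercivity still holds. The condition a(u,u) ≥ α||u||_{H^1}² reads (1−α)∫(u')² ≥ (α−c)∫u². Any admissible α is ≤ 1 (rapidly oscillating u have ∫u²/∫(u')² → 0), and α = 1 would force 0 ≥ (1−c)∫u², impossible since c < 1; so 1−α > 0. By the sharp Poincaré inequality on H^1_0 of an interval of length L, ∫(u')² ≥ (π/L)²∫u² with equality for the first sine mode sin(π(x−x₀)/L) (x₀ the left endpoint), so the inequality holds for all u iff (1−α)(π/L)² ≥ α − c, i.e. α ≤ ((π/L)² + c)/((π/L)² + 1) = (1 + c(L/π)²)/(1 + (L/π)²). (Direct route, valid since c ≤ 0: Poincaré gives c∫u² ≥ c(L/π)²∫(u')², so a(u,u) ≥ (1 + c(L/π)²)∫(u')², while ||u||_{H^1}² ≤ (1 + (L/π)²)∫(u')²; dividing yields the same α.) With (π/L)² = π^2/25 and c = -2/7, the largest admissible constant is α = ((π/L)² + c)/((π/L)² + 1).
Simplifying, α = (-50/7 + π^2)/(π^2 + 25).


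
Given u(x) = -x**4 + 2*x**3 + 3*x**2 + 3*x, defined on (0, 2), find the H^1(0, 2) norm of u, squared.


||u||_{H^1}^2 = 16402/45

The H^1 norm (squared) on an interval (0, L) is
  ||u||_{H^1}^2 = ∫_0^L u(x)^2 dx + ∫_0^L u'(x)^2 dx.
Compute u'(x) = -4*x**3 + 6*x**2 + 6*x + 3.
Then u(x)^2 = x**8 - 4*x**7 - 2*x**6 + 6*x**5 + 21*x**4 + 18*x**3 + 9*x**2 and u'(x)^2 = 16*x**6 - 48*x**5 - 12*x**4 + 48*x**3 + 72*x**2 + 36*x + 9.
Integrate each monomial from 0 to 2 using ∫_0^2 c·x^n dx = c·2^(n+1)/(n+1):
  ∫_0^2 u(x)^2 dx = ∫_0^2 (x^8 - 4*x^7 - 2*x^6 + 6*x^5 + 21*x^4 + 18*x^3 + 9*x^2) dx. Term by term:
    ∫_0^2 x^8 dx = 512/9;  ∫_0^2 -4*x^7 dx = -128;  ∫_0^2 -2*x^6 dx = -256/7;
    ∫_0^2 6*x^5 dx = 64;  ∫_0^2 21*x^4 dx = 672/5;  ∫_0^2 18*x^3 dx = 72;
    ∫_0^2 9*x^2 dx = 24.
  Sum: 512/9 − 128 − 256/7 + 64 + 672/5 + 72 + 24 = 58816/315.
  ∫_0^2 u'(x)^2 dx = ∫_0^2 (16*x^6 - 48*x^5 - 12*x^4 + 48*x^3 + 72*x^2 + 36*x + 9) dx. Term by term:
    ∫_0^2 16*x^6 dx = 2048/7;  ∫_0^2 -48*x^5 dx = -512;  ∫_0^2 -12*x^4 dx = -384/5;
    ∫_0^2 48*x^3 dx = 192;  ∫_0^2 72*x^2 dx = 192;  ∫_0^2 36*x dx = 72;
    ∫_0^2 9 dx = 18.
  Sum: 2048/7 − 512 − 384/5 + 192 + 192 + 72 + 18 = 6222/35.
Adding: ||u||_{H^1}^2 = 58816/315 + 6222/35 = 16402/45.


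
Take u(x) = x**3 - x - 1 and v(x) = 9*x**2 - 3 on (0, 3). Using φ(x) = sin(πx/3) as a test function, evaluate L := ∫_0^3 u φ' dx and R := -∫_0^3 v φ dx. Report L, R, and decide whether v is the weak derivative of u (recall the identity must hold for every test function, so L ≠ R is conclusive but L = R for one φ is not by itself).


LHS = -75/π + 324/π^3, RHS = -225/π + 972/π^3. No, v is not the weak derivative of u.

u(x) = x**3 - x - 1, classical derivative u'(x) = 3*x**2 - 1.
φ(x) = sin(πx/3), so φ'(x) = π*cos(π*x/3)/3.
Note φ(0) = φ(3) = 0, so the boundary term u·φ vanishes.
LHS = ∫_0^3 u(x) φ'(x) dx = ∫_0^3 (π*x^3*cos(π*x/3)/3 - π*x*cos(π*x/3)/3 - π*cos(π*x/3)/3) dx. Term by term:
  ∫_0^3 -π*cos(π*x/3)/3 dx = 0;  ∫_0^3 -π*x*cos(π*x/3)/3 dx = 6/π;  ∫_0^3 π*x^3*cos(π*x/3)/3 dx = -81/π + 324/π^3.
Sum: 0 + 6/π + -81/π + 324/π^3 = -75/π + 324/π^3.
So LHS = -75/π + 324/π^3.
∫_0^3 v(x) φ(x) dx = ∫_0^3 (9*x^2*sin(π*x/3) - 3*sin(π*x/3)) dx. Term by term:
  ∫_0^3 -3*sin(π*x/3) dx = -18/π;  ∫_0^3 9*x^2*sin(π*x/3) dx = -972/π^3 + 243/π.
Sum: -18/π + -972/π^3 + 243/π = -972/π^3 + 225/π.
So RHS = -∫_0^3 v(x) φ(x) dx = -225/π + 972/π^3.
LHS − RHS = -648/π^3 + 150/π ≠ 0, so the identity fails.
(For a valid weak derivative the identity must hold for EVERY test function, in particular this one. The failure shows v is NOT the weak derivative of u.)
Correct weak derivative would be u'(x) = 3*x**2 - 1.


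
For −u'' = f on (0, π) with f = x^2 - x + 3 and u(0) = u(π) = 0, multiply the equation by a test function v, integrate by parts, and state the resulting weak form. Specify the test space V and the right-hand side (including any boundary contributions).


V = H^1_0(0, π) (so v(0) = v(π) = 0); weak form: ∫_0^π u'v' dx = ∫_0^π (x^2 - x + 3) v dx for all v ∈ V.

Multiply both sides by a test function v and integrate from 0 to π:
  ∫_0^π −u''(x) v(x) dx = ∫_0^π f(x) v(x) dx.
Integrate the LHS by parts once:
  ∫_0^π −u'' v dx = −[u'(x) v(x)]_0^π + ∫_0^π u'(x) v'(x) dx.
Thus ∫_0^π u'(x) v'(x) dx = ∫_0^π f(x) v(x) dx + [u'(x) v(x)]_0^π.
Choose V so that boundary terms are either known or forced to vanish.
u is Dirichlet: u(0) = u(π) = 0. Let V = H^1_0(0, π); then v(0) = v(π) = 0, and [u' v]_0^π = 0.
Weak formulation: find u (satisfying any essential BC) such that ∫_0^π u'(x) v'(x) dx = ∫_0^π f v dx for all v ∈ V.
Substituting f(x) = x^2 - x + 3, the right-hand side is ∫_0^π (x^2 - x + 3) v dx.


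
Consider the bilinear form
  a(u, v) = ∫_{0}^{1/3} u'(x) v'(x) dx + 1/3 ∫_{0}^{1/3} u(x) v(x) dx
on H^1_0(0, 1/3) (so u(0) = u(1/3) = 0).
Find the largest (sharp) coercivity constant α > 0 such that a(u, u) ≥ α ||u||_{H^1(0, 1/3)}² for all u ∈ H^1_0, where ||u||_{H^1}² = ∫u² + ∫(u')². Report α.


α = (1 + 27*π^2)/(3*(1 + 9*π^2))

Coercivity of a(·,·) on H^1_0(0, 1/3) means a(u, u) ≥ α ||u||_{H^1}² for every u ∈ H^1_0.
The interval has length L = 1/3, and Poincaré/coercivity depend only on L. Here a(u, u) = ∫(u')² + (1/3)·∫u².
Here 0 < c = 1/3 < 1. The condition a(u,u) ≥ α||u||_{H^1}² reads (1−α)∫(u')² ≥ (α−c)∫u². Any admissible α is ≤ 1 (rapidly oscillating u have ∫u²/∫(u')² → 0), and α = 1 would force 0 ≥ (1−c)∫u², impossible since c < 1; so 1−α > 0. By the sharp Poincaré inequality on H^1_0 of an interval of length L, ∫(u')² ≥ (π/L)²∫u² with equality for the first sine mode sin(π(x−x₀)/L) (x₀ the left endpoint), so the inequality holds for all u iff (1−α)(π/L)² ≥ α − c, i.e. α ≤ ((π/L)² + c)/((π/L)² + 1) = (1 + c(L/π)²)/(1 + (L/π)²). With (π/L)² = 9*π^2 and c = 1/3, the largest admissible constant is α = ((π/L)² + c)/((π/L)² + 1).
Simplifying, α = (1 + 27*π^2)/(3*(1 + 9*π^2)).


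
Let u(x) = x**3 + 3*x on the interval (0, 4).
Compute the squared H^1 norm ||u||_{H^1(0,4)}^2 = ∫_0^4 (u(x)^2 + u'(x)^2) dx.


||u||_{H^1}^2 = 42172/7

The H^1 norm (squared) on an interval (0, L) is
  ||u||_{H^1}^2 = ∫_0^L u(x)^2 dx + ∫_0^L u'(x)^2 dx.
Compute u'(x) = 3*x**2 + 3.
Then u(x)^2 = x**6 + 6*x**4 + 9*x**2 and u'(x)^2 = 9*x**4 + 18*x**2 + 9.
Integrate each monomial from 0 to 4 using ∫_0^4 c·x^n dx = c·4^(n+1)/(n+1):
  ∫_0^4 u(x)^2 dx = ∫_0^4 (x^6 + 6*x^4 + 9*x^2) dx. Term by term:
    ∫_0^4 x^6 dx = 16384/7;  ∫_0^4 6*x^4 dx = 6144/5;  ∫_0^4 9*x^2 dx = 192.
  Sum: 16384/7 + 6144/5 + 192 = 131648/35.
  ∫_0^4 u'(x)^2 dx = ∫_0^4 (9*x^4 + 18*x^2 + 9) dx. Term by term:
    ∫_0^4 9*x^4 dx = 9216/5;  ∫_0^4 18*x^2 dx = 384;  ∫_0^4 9 dx = 36.
  Sum: 9216/5 + 384 + 36 = 11316/5.
Adding: ||u||_{H^1}^2 = 131648/35 + 11316/5 = 42172/7.


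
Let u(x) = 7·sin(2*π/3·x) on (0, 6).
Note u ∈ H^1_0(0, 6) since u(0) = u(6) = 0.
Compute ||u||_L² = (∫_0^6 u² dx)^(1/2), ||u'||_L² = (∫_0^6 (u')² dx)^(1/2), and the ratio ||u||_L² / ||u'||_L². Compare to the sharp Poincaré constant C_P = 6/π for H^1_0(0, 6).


||u||_L² / ||u'||_L² = 3/(2*π) < C_P = 6/π.

u(x) = 7·sin(2*π/3·x), so u'(x) = 14*π*cos(2*π*x/3)/3.
Writing u(x) = A·sin(kπx/L) with A = 7 and k = 4, use ∫_0^L sin²(kπx/L) dx = L/2 and ∫_0^L cos²(kπx/L) dx = L/2.
u² = 49·sin²(2*π/3·x) and (u')² = 196*π^2/9·cos²(2*π/3·x), and each of sin², cos² integrates to L/2 = 3 over (0, 6).
∫_0^6 u² dx = 147, so ||u||_L² = 7*sqrt(3).
∫_0^6 (u')² dx = 196*π^2/3, so ||u'||_L² = 14*sqrt(3)*π/3.
Ratio ||u||_L² / ||u'||_L² = 3/(2*π).
Sharp Poincaré constant on H^1_0(0, 6) is C_P = L/π = 6/π, achieved by sin(π/6·x).
This is the k = 4 harmonic; the ratio L/(kπ) is strictly less than C_P = L/π, consistent with the sharp inequality ||u||_L² ≤ C_P ||u'||_L².


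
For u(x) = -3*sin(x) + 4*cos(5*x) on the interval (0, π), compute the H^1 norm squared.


||u||_{H^1(0,π)}^2 = 217*π

u'(x) = -20*sin(5*x) - 3*cos(x).
Expand u² and (u')² and integrate term by term on (0, π), using: for integers n ≥ 1, ∫_0^π sin²(nx) dx = ∫_0^π cos²(nx) dx = π/2; for n ≠ n', ∫_0^π sin(nx)sin(n'x) dx = ∫_0^π cos(nx)cos(n'x) dx = 0; and by product-to-sum, ∫_0^π sin(nx)cos(n'x) dx = ½∫_0^π [sin((n+n')x) + sin((n−n')x)] dx, which is 0 when n+n' is even and 2n/(n²−n'²) when n+n' is odd (it need not vanish on (0, π)).
  u² squared terms: (-3)²·∫sin(x)² dx = 9·π/2 = 9*π/2;  (4)²·∫cos(5x)² dx = 16·π/2 = 8*π.
  u² cross terms: 2·(-3)·(4)·∫sin(x)·cos(5x) dx = -24·(0) = 0.
  So ∫_0^π u² dx = 9*π/2 + 8*π + 0 = 25*π/2.
  (u')² squared terms: (-20)²·∫sin(5x)² dx = 400·π/2 = 200*π;  (-3)²·∫cos(x)² dx = 9·π/2 = 9*π/2.
  (u')² cross terms: 2·(-20)·(-3)·∫sin(5x)·cos(x) dx = 120·(0) = 0.
  So ∫_0^π (u')² dx = 200*π + 9*π/2 + 0 = 409*π/2.
||u||_{H^1}^2 = (25*π/2) + (409*π/2) = 217*π.


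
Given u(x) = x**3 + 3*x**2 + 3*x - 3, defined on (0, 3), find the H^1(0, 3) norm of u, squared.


||u||_{H^1}^2 = 130194/35

The H^1 norm (squared) on an interval (0, L) is
  ||u||_{H^1}^2 = ∫_0^L u(x)^2 dx + ∫_0^L u'(x)^2 dx.
Compute u'(x) = 3*x**2 + 6*x + 3.
Then u(x)^2 = x**6 + 6*x**5 + 15*x**4 + 12*x**3 - 9*x**2 - 18*x + 9 and u'(x)^2 = 9*x**4 + 36*x**3 + 54*x**2 + 36*x + 9.
Integrate each monomial from 0 to 3 using ∫_0^3 c·x^n dx = c·3^(n+1)/(n+1):
  ∫_0^3 u(x)^2 dx = ∫_0^3 (x^6 + 6*x^5 + 15*x^4 + 12*x^3 - 9*x^2 - 18*x + 9) dx. Term by term:
    ∫_0^3 x^6 dx = 2187/7;  ∫_0^3 6*x^5 dx = 729;  ∫_0^3 15*x^4 dx = 729;
    ∫_0^3 12*x^3 dx = 243;  ∫_0^3 -9*x^2 dx = -81;  ∫_0^3 -18*x dx = -81;
    ∫_0^3 9 dx = 27.
  Sum: 2187/7 + 729 + 729 + 243 − 81 − 81 + 27 = 13149/7.
  ∫_0^3 u'(x)^2 dx = ∫_0^3 (9*x^4 + 36*x^3 + 54*x^2 + 36*x + 9) dx. Term by term:
    ∫_0^3 9*x^4 dx = 2187/5;  ∫_0^3 36*x^3 dx = 729;  ∫_0^3 54*x^2 dx = 486;
    ∫_0^3 36*x dx = 162;  ∫_0^3 9 dx = 27.
  Sum: 2187/5 + 729 + 486 + 162 + 27 = 9207/5.
Adding: ||u||_{H^1}^2 = 13149/7 + 9207/5 = 130194/35.


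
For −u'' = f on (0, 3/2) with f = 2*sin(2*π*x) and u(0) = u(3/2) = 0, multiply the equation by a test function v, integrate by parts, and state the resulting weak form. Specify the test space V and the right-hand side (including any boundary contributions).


V = H^1_0(0, 3/2) (so v(0) = v(3/2) = 0); weak form: ∫_0^3/2 u'v' dx = ∫_0^3/2 (2*sin(2*π*x)) v dx for all v ∈ V.

Multiply both sides by a test function v and integrate from 0 to 3/2:
  ∫_0^3/2 −u''(x) v(x) dx = ∫_0^3/2 f(x) v(x) dx.
Integrate the LHS by parts once:
  ∫_0^3/2 −u'' v dx = −[u'(x) v(x)]_0^3/2 + ∫_0^3/2 u'(x) v'(x) dx.
Thus ∫_0^3/2 u'(x) v'(x) dx = ∫_0^3/2 f(x) v(x) dx + [u'(x) v(x)]_0^3/2.
Choose V so that boundary terms are either known or forced to vanish.
u is Dirichlet: u(0) = u(3/2) = 0. Let V = H^1_0(0, 3/2); then v(0) = v(3/2) = 0, and [u' v]_0^3/2 = 0.
Weak formulation: find u (satisfying any essential BC) such that ∫_0^3/2 u'(x) v'(x) dx = ∫_0^3/2 f v dx for all v ∈ V.
Substituting f(x) = 2*sin(2*π*x), the right-hand side is ∫_0^3/2 (2*sin(2*π*x)) v dx.


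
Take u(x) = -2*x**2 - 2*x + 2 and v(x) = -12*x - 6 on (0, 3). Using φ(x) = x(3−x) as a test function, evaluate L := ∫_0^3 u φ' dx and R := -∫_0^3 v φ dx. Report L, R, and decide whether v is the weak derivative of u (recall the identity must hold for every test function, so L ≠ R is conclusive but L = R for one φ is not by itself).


LHS = 36, RHS = 108. No, v is not the weak derivative of u.

u(x) = -2*x**2 - 2*x + 2, classical derivative u'(x) = -4*x - 2.
φ(x) = x(3−x), so φ'(x) = 3 - 2*x.
Note φ(0) = φ(3) = 0, so the boundary term u·φ vanishes.
LHS = ∫_0^3 u(x) φ'(x) dx = ∫_0^3 (4*x^3 - 2*x^2 - 10*x + 6) dx. Term by term:
  ∫_0^3 4*x^3 dx = 81;  ∫_0^3 -2*x^2 dx = -18;  ∫_0^3 -10*x dx = -45;
  ∫_0^3 6 dx = 18.
Sum: 81 − 18 − 45 + 18 = 36.
So LHS = 36.
∫_0^3 v(x) φ(x) dx = ∫_0^3 (12*x^3 - 30*x^2 - 18*x) dx. Term by term:
  ∫_0^3 12*x^3 dx = 243;  ∫_0^3 -30*x^2 dx = -270;  ∫_0^3 -18*x dx = -81.
Sum: 243 − 270 − 81 = -108.
So RHS = -∫_0^3 v(x) φ(x) dx = 108.
LHS − RHS = -72 ≠ 0, so the identity fails.
(For a valid weak derivative the identity must hold for EVERY test function, in particular this one. The failure shows v is NOT the weak derivative of u.)
Correct weak derivative would be u'(x) = -4*x - 2.


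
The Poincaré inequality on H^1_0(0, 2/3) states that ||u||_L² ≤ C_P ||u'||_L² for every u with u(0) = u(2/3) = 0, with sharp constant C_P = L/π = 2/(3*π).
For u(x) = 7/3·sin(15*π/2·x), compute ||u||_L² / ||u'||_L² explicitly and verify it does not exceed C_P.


||u||_L² / ||u'||_L² = 2/(15*π) < C_P = 2/(3*π).

u(x) = 7/3·sin(15*π/2·x), so u'(x) = 35*π*cos(15*π*x/2)/2.
Writing u(x) = A·sin(kπx/L) with A = 7/3 and k = 5, use ∫_0^L sin²(kπx/L) dx = L/2 and ∫_0^L cos²(kπx/L) dx = L/2.
u² = 49/9·sin²(15*π/2·x) and (u')² = 1225*π^2/4·cos²(15*π/2·x), and each of sin², cos² integrates to L/2 = 1/3 over (0, 2/3).
∫_0^2/3 u² dx = 49/27, so ||u||_L² = 7*sqrt(3)/9.
∫_0^2/3 (u')² dx = 1225*π^2/12, so ||u'||_L² = 35*sqrt(3)*π/6.
Ratio ||u||_L² / ||u'||_L² = 2/(15*π).
Sharp Poincaré constant on H^1_0(0, 2/3) is C_P = L/π = 2/(3*π), achieved by sin(3*π/2·x).
This is the k = 5 harmonic; the ratio L/(kπ) is strictly less than C_P = L/π, consistent with the sharp inequality ||u||_L² ≤ C_P ||u'||_L².


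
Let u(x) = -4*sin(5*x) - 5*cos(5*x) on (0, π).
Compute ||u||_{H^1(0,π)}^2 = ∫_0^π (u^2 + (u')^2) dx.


||u||_{H^1(0,π)}^2 = 533*π

u'(x) = 25*sin(5*x) - 20*cos(5*x).
Expand u² and (u')² and integrate term by term on (0, π), using: for integers n ≥ 1, ∫_0^π sin²(nx) dx = ∫_0^π cos²(nx) dx = π/2; for n ≠ n', ∫_0^π sin(nx)sin(n'x) dx = ∫_0^π cos(nx)cos(n'x) dx = 0; and by product-to-sum, ∫_0^π sin(nx)cos(n'x) dx = ½∫_0^π [sin((n+n')x) + sin((n−n')x)] dx, which is 0 when n+n' is even and 2n/(n²−n'²) when n+n' is odd (it need not vanish on (0, π)).
  u² squared terms: (-5)²·∫cos(5x)² dx = 25·π/2 = 25*π/2;  (-4)²·∫sin(5x)² dx = 16·π/2 = 8*π.
  u² cross terms: 2·(-5)·(-4)·∫cos(5x)·sin(5x) dx = 40·(0) = 0.
  So ∫_0^π u² dx = 25*π/2 + 8*π + 0 = 41*π/2.
  (u')² squared terms: (-20)²·∫cos(5x)² dx = 400·π/2 = 200*π;  (25)²·∫sin(5x)² dx = 625·π/2 = 625*π/2.
  (u')² cross terms: 2·(-20)·(25)·∫cos(5x)·sin(5x) dx = -1000·(0) = 0.
  So ∫_0^π (u')² dx = 200*π + 625*π/2 + 0 = 1025*π/2.
||u||_{H^1}^2 = (41*π/2) + (1025*π/2) = 533*π.


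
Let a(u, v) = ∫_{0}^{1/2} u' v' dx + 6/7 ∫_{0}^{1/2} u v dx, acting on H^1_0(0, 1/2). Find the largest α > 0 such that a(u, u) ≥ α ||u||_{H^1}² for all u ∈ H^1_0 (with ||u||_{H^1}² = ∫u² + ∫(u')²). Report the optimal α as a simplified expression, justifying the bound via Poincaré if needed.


α = 2*(3 + 14*π^2)/(7*(1 + 4*π^2))

Coercivity of a(·,·) on H^1_0(0, 1/2) means a(u, u) ≥ α ||u||_{H^1}² for every u ∈ H^1_0.
The interval has length L = 1/2, and Poincaré/coercivity depend only on L. Here a(u, u) = ∫(u')² + (6/7)·∫u².
Here 0 < c = 6/7 < 1. The condition a(u,u) ≥ α||u||_{H^1}² reads (1−α)∫(u')² ≥ (α−c)∫u². Any admissible α is ≤ 1 (rapidly oscillating u have ∫u²/∫(u')² → 0), and α = 1 would force 0 ≥ (1−c)∫u², impossible since c < 1; so 1−α > 0. By the sharp Poincaré inequality on H^1_0 of an interval of length L, ∫(u')² ≥ (π/L)²∫u² with equality for the first sine mode sin(π(x−x₀)/L) (x₀ the left endpoint), so the inequality holds for all u iff (1−α)(π/L)² ≥ α − c, i.e. α ≤ ((π/L)² + c)/((π/L)² + 1) = (1 + c(L/π)²)/(1 + (L/π)²). With (π/L)² = 4*π^2 and c = 6/7, the largest admissible constant is α = ((π/L)² + c)/((π/L)² + 1).
Simplifying, α = 2*(3 + 14*π^2)/(7*(1 + 4*π^2)).


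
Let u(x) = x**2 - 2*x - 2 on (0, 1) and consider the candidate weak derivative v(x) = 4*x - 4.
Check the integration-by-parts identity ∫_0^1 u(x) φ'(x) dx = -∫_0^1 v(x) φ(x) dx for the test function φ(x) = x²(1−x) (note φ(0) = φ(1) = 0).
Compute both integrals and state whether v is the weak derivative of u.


LHS = 1/15, RHS = 2/15. No, v is not the weak derivative of u.

u(x) = x**2 - 2*x - 2, classical derivative u'(x) = 2*x - 2.
φ(x) = x²(1−x), so φ'(x) = x*(2 - 3*x).
Note φ(0) = φ(1) = 0, so the boundary term u·φ vanishes.
LHS = ∫_0^1 u(x) φ'(x) dx = ∫_0^1 (-3*x^4 + 8*x^3 + 2*x^2 - 4*x) dx. Term by term:
  ∫_0^1 -3*x^4 dx = -3/5;  ∫_0^1 8*x^3 dx = 2;  ∫_0^1 2*x^2 dx = 2/3;
  ∫_0^1 -4*x dx = -2.
Sum: -3/5 + 2 + 2/3 − 2 = 1/15.
So LHS = 1/15.
∫_0^1 v(x) φ(x) dx = ∫_0^1 (-4*x^4 + 8*x^3 - 4*x^2) dx. Term by term:
  ∫_0^1 -4*x^4 dx = -4/5;  ∫_0^1 8*x^3 dx = 2;  ∫_0^1 -4*x^2 dx = -4/3.
Sum: -4/5 + 2 − 4/3 = -2/15.
So RHS = -∫_0^1 v(x) φ(x) dx = 2/15.
LHS − RHS = -1/15 ≠ 0, so the identity fails.
(For a valid weak derivative the identity must hold for EVERY test function, in particular this one. The failure shows v is NOT the weak derivative of u.)
Correct weak derivative would be u'(x) = 2*x - 2.


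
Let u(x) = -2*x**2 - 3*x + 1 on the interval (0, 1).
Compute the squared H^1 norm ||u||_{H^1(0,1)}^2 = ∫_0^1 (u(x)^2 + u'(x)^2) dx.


||u||_{H^1}^2 = 149/5

The H^1 norm (squared) on an interval (0, L) is
  ||u||_{H^1}^2 = ∫_0^L u(x)^2 dx + ∫_0^L u'(x)^2 dx.
Compute u'(x) = -4*x - 3.
Then u(x)^2 = 4*x**4 + 12*x**3 + 5*x**2 - 6*x + 1 and u'(x)^2 = 16*x**2 + 24*x + 9.
Integrate each monomial from 0 to 1 using ∫_0^1 c·x^n dx = c·1^(n+1)/(n+1):
  ∫_0^1 u(x)^2 dx = ∫_0^1 (4*x^4 + 12*x^3 + 5*x^2 - 6*x + 1) dx. Term by term:
    ∫_0^1 4*x^4 dx = 4/5;  ∫_0^1 12*x^3 dx = 3;  ∫_0^1 5*x^2 dx = 5/3;
    ∫_0^1 -6*x dx = -3;  ∫_0^1 1 dx = 1.
  Sum: 4/5 + 3 + 5/3 − 3 + 1 = 52/15.
  ∫_0^1 u'(x)^2 dx = ∫_0^1 (16*x^2 + 24*x + 9) dx. Term by term:
    ∫_0^1 16*x^2 dx = 16/3;  ∫_0^1 24*x dx = 12;  ∫_0^1 9 dx = 9.
  Sum: 16/3 + 12 + 9 = 79/3.
Adding: ||u||_{H^1}^2 = 52/15 + 79/3 = 149/5.


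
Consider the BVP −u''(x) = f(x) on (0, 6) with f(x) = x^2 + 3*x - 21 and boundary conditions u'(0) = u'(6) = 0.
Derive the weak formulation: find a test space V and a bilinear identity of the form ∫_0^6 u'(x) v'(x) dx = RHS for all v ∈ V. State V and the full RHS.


V = H^1(0, 6) (no boundary constraint on v; u is determined up to an additive constant); weak form: ∫_0^6 u'v' dx = ∫_0^6 (x^2 + 3*x - 21) v dx for all v ∈ V.

Multiply both sides by a test function v and integrate from 0 to 6:
  ∫_0^6 −u''(x) v(x) dx = ∫_0^6 f(x) v(x) dx.
Integrate the LHS by parts once:
  ∫_0^6 −u'' v dx = −[u'(x) v(x)]_0^6 + ∫_0^6 u'(x) v'(x) dx.
Thus ∫_0^6 u'(x) v'(x) dx = ∫_0^6 f(x) v(x) dx + [u'(x) v(x)]_0^6.
Choose V so that boundary terms are either known or forced to vanish.
u has homogeneous Neumann: u'(0) = u'(6) = 0. So [u' v]_0^6 = 0·v(6) − 0·v(0) = 0 for any v; take V = H^1(0, 6).
Weak formulation: find u (satisfying any essential BC) such that ∫_0^6 u'(x) v'(x) dx = ∫_0^6 f v dx for all v ∈ V (homogeneous Neumann, so boundary terms vanish).
Substituting f(x) = x^2 + 3*x - 21, the right-hand side is ∫_0^6 (x^2 + 3*x - 21) v dx.
Compatibility check (pure Neumann): taking v ≡ 1 ∈ V gives 0 = ∫_0^6 f dx + (0) − (0), i.e. ∫_0^6 f dx must equal u'(0) − u'(6) = 0. Indeed ∫_0^6 (x^2 + 3*x - 21) dx = 0, so the data are compatible. The solution is then unique only up to an additive constant (fix it e.g. by requiring ∫_0^6 u dx = 0).


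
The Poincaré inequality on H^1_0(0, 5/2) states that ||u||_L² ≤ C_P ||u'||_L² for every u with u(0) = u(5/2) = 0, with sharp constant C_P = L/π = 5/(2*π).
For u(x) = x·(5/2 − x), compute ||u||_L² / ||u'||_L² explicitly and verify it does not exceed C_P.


||u||_L² / ||u'||_L² = sqrt(10)/4 < C_P = 5/(2*π).

u(x) = x·(5/2 − x), so u'(x) = 5/2 - 2*x.
u(x) = x·(5/2 − x) vanishes at x = 0 and x = 5/2, so u ∈ H^1_0(0, 5/2). Differentiate via the product rule and integrate the resulting polynomials term by term.
  ∫_0^5/2 u² dx = ∫_0^5/2 (x^4 - 5*x^3 + 25*x^2/4) dx. Term by term:
    ∫_0^5/2 x^4 dx = 625/32;  ∫_0^5/2 -5*x^3 dx = -3125/64;  ∫_0^5/2 25*x^2/4 dx = 3125/96.
  Sum: 625/32 − 3125/64 + 3125/96 = 625/192.
  ∫_0^5/2 (u')² dx = ∫_0^5/2 (4*x^2 - 10*x + 25/4) dx. Term by term:
    ∫_0^5/2 4*x^2 dx = 125/6;  ∫_0^5/2 -10*x dx = -125/4;  ∫_0^5/2 25/4 dx = 125/8.
  Sum: 125/6 − 125/4 + 125/8 = 125/24.
∫_0^5/2 u² dx = 625/192, so ||u||_L² = 25*sqrt(3)/24.
∫_0^5/2 (u')² dx = 125/24, so ||u'||_L² = 5*sqrt(30)/12.
Ratio ||u||_L² / ||u'||_L² = sqrt(10)/4.
Sharp Poincaré constant on H^1_0(0, 5/2) is C_P = L/π = 5/(2*π), achieved by sin(2*π/5·x).
A polynomial bump cannot attain the sharp Poincaré constant (only the first sine eigenfunction does), so the ratio is strictly less than C_P, consistent with ||u||_L² ≤ C_P ||u'||_L².


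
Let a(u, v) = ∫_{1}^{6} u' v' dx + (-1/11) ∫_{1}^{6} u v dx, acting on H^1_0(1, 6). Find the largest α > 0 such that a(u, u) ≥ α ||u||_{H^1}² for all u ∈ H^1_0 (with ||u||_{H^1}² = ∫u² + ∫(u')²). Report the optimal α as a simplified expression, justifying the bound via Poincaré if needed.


α = (-25/11 + π^2)/(π^2 + 25)

Coercivity of a(·,·) on H^1_0(1, 6) means a(u, u) ≥ α ||u||_{H^1}² for every u ∈ H^1_0.
The interval has length L = 5, and Poincaré/coercivity depend only on L. Here a(u, u) = ∫(u')² + (-1/11)·∫u².
Here c = -1/11 < 0 with |c| < (π/L)² = π^2/25, so coercivity still holds. The condition a(u,u) ≥ α||u||_{H^1}² reads (1−α)∫(u')² ≥ (α−c)∫u². Any admissible α is ≤ 1 (rapidly oscillating u have ∫u²/∫(u')² → 0), and α = 1 would force 0 ≥ (1−c)∫u², impossible since c < 1; so 1−α > 0. By the sharp Poincaré inequality on H^1_0 of an interval of length L, ∫(u')² ≥ (π/L)²∫u² with equality for the first sine mode sin(π(x−x₀)/L) (x₀ the left endpoint), so the inequality holds for all u iff (1−α)(π/L)² ≥ α − c, i.e. α ≤ ((π/L)² + c)/((π/L)² + 1) = (1 + c(L/π)²)/(1 + (L/π)²). (Direct route, valid since c ≤ 0: Poincaré gives c∫u² ≥ c(L/π)²∫(u')², so a(u,u) ≥ (1 + c(L/π)²)∫(u')², while ||u||_{H^1}² ≤ (1 + (L/π)²)∫(u')²; dividing yields the same α.) With (π/L)² = π^2/25 and c = -1/11, the largest admissible constant is α = ((π/L)² + c)/((π/L)² + 1).
Simplifying, α = (-25/11 + π^2)/(π^2 + 25).


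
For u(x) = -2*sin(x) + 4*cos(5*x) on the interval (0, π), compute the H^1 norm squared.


||u||_{H^1(0,π)}^2 = 212*π

u'(x) = -20*sin(5*x) - 2*cos(x).
Expand u² and (u')² and integrate term by term on (0, π), using: for integers n ≥ 1, ∫_0^π sin²(nx) dx = ∫_0^π cos²(nx) dx = π/2; for n ≠ n', ∫_0^π sin(nx)sin(n'x) dx = ∫_0^π cos(nx)cos(n'x) dx = 0; and by product-to-sum, ∫_0^π sin(nx)cos(n'x) dx = ½∫_0^π [sin((n+n')x) + sin((n−n')x)] dx, which is 0 when n+n' is even and 2n/(n²−n'²) when n+n' is odd (it need not vanish on (0, π)).
  u² squared terms: (-2)²·∫sin(x)² dx = 4·π/2 = 2*π;  (4)²·∫cos(5x)² dx = 16·π/2 = 8*π.
  u² cross terms: 2·(-2)·(4)·∫sin(x)·cos(5x) dx = -16·(0) = 0.
  So ∫_0^π u² dx = 2*π + 8*π + 0 = 10*π.
  (u')² squared terms: (-20)²·∫sin(5x)² dx = 400·π/2 = 200*π;  (-2)²·∫cos(x)² dx = 4·π/2 = 2*π.
  (u')² cross terms: 2·(-20)·(-2)·∫sin(5x)·cos(x) dx = 80·(0) = 0.
  So ∫_0^π (u')² dx = 200*π + 2*π + 0 = 202*π.
||u||_{H^1}^2 = (10*π) + (202*π) = 212*π.


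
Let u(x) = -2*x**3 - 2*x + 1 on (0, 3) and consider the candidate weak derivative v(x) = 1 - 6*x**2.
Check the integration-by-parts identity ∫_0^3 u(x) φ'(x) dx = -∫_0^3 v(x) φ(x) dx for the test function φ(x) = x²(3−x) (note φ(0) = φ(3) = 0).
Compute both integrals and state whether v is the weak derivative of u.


LHS = 1593/10, RHS = 2781/20. No, v is not the weak derivative of u.

u(x) = -2*x**3 - 2*x + 1, classical derivative u'(x) = -6*x**2 - 2.
φ(x) = x²(3−x), so φ'(x) = 3*x*(2 - x).
Note φ(0) = φ(3) = 0, so the boundary term u·φ vanishes.
LHS = ∫_0^3 u(x) φ'(x) dx = ∫_0^3 (6*x^5 - 12*x^4 + 6*x^3 - 15*x^2 + 6*x) dx. Term by term:
  ∫_0^3 6*x^5 dx = 729;  ∫_0^3 -12*x^4 dx = -2916/5;  ∫_0^3 6*x^3 dx = 243/2;
  ∫_0^3 -15*x^2 dx = -135;  ∫_0^3 6*x dx = 27.
Sum: 729 − 2916/5 + 243/2 − 135 + 27 = 1593/10.
So LHS = 1593/10.
∫_0^3 v(x) φ(x) dx = ∫_0^3 (6*x^5 - 18*x^4 - x^3 + 3*x^2) dx. Term by term:
  ∫_0^3 6*x^5 dx = 729;  ∫_0^3 -18*x^4 dx = -4374/5;  ∫_0^3 -x^3 dx = -81/4;
  ∫_0^3 3*x^2 dx = 27.
Sum: 729 − 4374/5 − 81/4 + 27 = -2781/20.
So RHS = -∫_0^3 v(x) φ(x) dx = 2781/20.
LHS − RHS = 81/4 ≠ 0, so the identity fails.
(For a valid weak derivative the identity must hold for EVERY test function, in particular this one. The failure shows v is NOT the weak derivative of u.)
Correct weak derivative would be u'(x) = -6*x**2 - 2.


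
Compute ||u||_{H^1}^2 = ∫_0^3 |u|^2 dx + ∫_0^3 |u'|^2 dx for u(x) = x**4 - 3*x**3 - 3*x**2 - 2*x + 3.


||u||_{H^1}^2 = 39981/28

The H^1 norm (squared) on an interval (0, L) is
  ||u||_{H^1}^2 = ∫_0^L u(x)^2 dx + ∫_0^L u'(x)^2 dx.
Compute u'(x) = 4*x**3 - 9*x**2 - 6*x - 2.
Then u(x)^2 = x**8 - 6*x**7 + 3*x**6 + 14*x**5 + 27*x**4 - 6*x**3 - 14*x**2 - 12*x + 9 and u'(x)^2 = 16*x**6 - 72*x**5 + 33*x**4 + 92*x**3 + 72*x**2 + 24*x + 4.
Integrate each monomial from 0 to 3 using ∫_0^3 c·x^n dx = c·3^(n+1)/(n+1):
  ∫_0^3 u(x)^2 dx = ∫_0^3 (x^8 - 6*x^7 + 3*x^6 + 14*x^5 + 27*x^4 - 6*x^3 - 14*x^2 - 12*x + 9) dx. Term by term:
    ∫_0^3 x^8 dx = 2187;  ∫_0^3 -6*x^7 dx = -19683/4;  ∫_0^3 3*x^6 dx = 6561/7;
    ∫_0^3 14*x^5 dx = 1701;  ∫_0^3 27*x^4 dx = 6561/5;  ∫_0^3 -6*x^3 dx = -243/2;
    ∫_0^3 -14*x^2 dx = -126;  ∫_0^3 -12*x dx = -54;  ∫_0^3 9 dx = 27.
  Sum: 2187 − 19683/4 + 6561/7 + 1701 + 6561/5 − 243/2 − 126 − 54 + 27 = 131913/140.
  ∫_0^3 u'(x)^2 dx = ∫_0^3 (16*x^6 - 72*x^5 + 33*x^4 + 92*x^3 + 72*x^2 + 24*x + 4) dx. Term by term:
    ∫_0^3 16*x^6 dx = 34992/7;  ∫_0^3 -72*x^5 dx = -8748;  ∫_0^3 33*x^4 dx = 8019/5;
    ∫_0^3 92*x^3 dx = 1863;  ∫_0^3 72*x^2 dx = 648;  ∫_0^3 24*x dx = 108;
    ∫_0^3 4 dx = 12.
  Sum: 34992/7 − 8748 + 8019/5 + 1863 + 648 + 108 + 12 = 16998/35.
Adding: ||u||_{H^1}^2 = 131913/140 + 16998/35 = 39981/28.


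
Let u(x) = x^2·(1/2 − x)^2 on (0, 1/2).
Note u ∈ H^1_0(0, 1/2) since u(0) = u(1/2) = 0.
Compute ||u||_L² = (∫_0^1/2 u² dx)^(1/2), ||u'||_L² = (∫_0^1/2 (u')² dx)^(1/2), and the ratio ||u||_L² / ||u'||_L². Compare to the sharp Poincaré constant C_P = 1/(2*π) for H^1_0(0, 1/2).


||u||_L² / ||u'||_L² = sqrt(3)/12 < C_P = 1/(2*π).

u(x) = x^2·(1/2 − x)^2, so u'(x) = x*(2*x - 1)*(4*x - 1)/2.
u(x) = x^2·(1/2 − x)^2 vanishes at x = 0 and x = 1/2, so u ∈ H^1_0(0, 1/2). Differentiate via the product rule and integrate the resulting polynomials term by term.
  ∫_0^1/2 u² dx = ∫_0^1/2 (x^8 - 2*x^7 + 3*x^6/2 - x^5/2 + x^4/16) dx. Term by term:
    ∫_0^1/2 x^8 dx = 1/4608;  ∫_0^1/2 -2*x^7 dx = -1/1024;  ∫_0^1/2 3*x^6/2 dx = 3/1792;
    ∫_0^1/2 -x^5/2 dx = -1/768;  ∫_0^1/2 x^4/16 dx = 1/2560.
  Sum: 1/4608 − 1/1024 + 3/1792 − 1/768 + 1/2560 = 1/322560.
  ∫_0^1/2 (u')² dx = ∫_0^1/2 (16*x^6 - 24*x^5 + 13*x^4 - 3*x^3 + x^2/4) dx. Term by term:
    ∫_0^1/2 16*x^6 dx = 1/56;  ∫_0^1/2 -24*x^5 dx = -1/16;  ∫_0^1/2 13*x^4 dx = 13/160;
    ∫_0^1/2 -3*x^3 dx = -3/64;  ∫_0^1/2 x^2/4 dx = 1/96.
  Sum: 1/56 − 1/16 + 13/160 − 3/64 + 1/96 = 1/6720.
∫_0^1/2 u² dx = 1/322560, so ||u||_L² = sqrt(35)/3360.
∫_0^1/2 (u')² dx = 1/6720, so ||u'||_L² = sqrt(105)/840.
Ratio ||u||_L² / ||u'||_L² = sqrt(3)/12.
Sharp Poincaré constant on H^1_0(0, 1/2) is C_P = L/π = 1/(2*π), achieved by sin(2*π·x).
A polynomial bump cannot attain the sharp Poincaré constant (only the first sine eigenfunction does), so the ratio is strictly less than C_P, consistent with ||u||_L² ≤ C_P ||u'||_L².
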